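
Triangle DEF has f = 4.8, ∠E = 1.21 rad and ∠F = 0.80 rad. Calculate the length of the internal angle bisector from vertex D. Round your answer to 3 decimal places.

The third angle is ∠D = π − ∠E − ∠F = 1.132 rad.
Law of sines: d = f·sin D/sin F ≈ 6.0562.
Law of sines: e = f·sin E/sin F ≈ 6.2604.
The bisector from D has length 2·e·f·cos(∠D/2)/(e+f) ≈ 4.587.

4.587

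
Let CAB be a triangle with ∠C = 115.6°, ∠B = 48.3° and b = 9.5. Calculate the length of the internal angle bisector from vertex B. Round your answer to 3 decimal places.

The third angle is ∠A = 180° − ∠B − ∠C = 16.10°.
Law of sines: c = b·sin C/sin B ≈ 11.475.
Law of sines: a = b·sin A/sin B ≈ 3.5285.
The bisector from B has length 2·c·a·cos(∠B/2)/(c+a) ≈ 4.9249.

4.925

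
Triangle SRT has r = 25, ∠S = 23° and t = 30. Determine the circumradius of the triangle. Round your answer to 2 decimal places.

15.37

By the law of cosines, s² = r² + t² − 2·r·t·cos S = 144.24, so s ≈ 12.01.
Area = ½·r·t·sin S ≈ 146.52.
Circumradius = s/(2 sin S) ≈ 15.369.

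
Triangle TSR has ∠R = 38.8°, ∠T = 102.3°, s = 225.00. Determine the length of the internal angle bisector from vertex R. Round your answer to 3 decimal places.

The third angle is ∠S = 180° − ∠R − ∠T = 38.90°.
Law of sines: t = s·sin T/sin S ≈ 350.08.
Law of sines: r = s·sin R/sin S ≈ 224.51.
The bisector from R has length 2·t·s·cos(∠R/2)/(t+s) ≈ 258.38.

t_R ≈ 258.383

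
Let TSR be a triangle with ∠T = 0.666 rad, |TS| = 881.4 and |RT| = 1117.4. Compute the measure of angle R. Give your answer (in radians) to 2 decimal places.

By the law of cosines, |SR|² = |RT|² + |TS|² − 2·|RT|·|TS|·cos T = 4.7663e+05, so |SR| ≈ 690.39.
Law of cosines again: cos R = (|SR|² + |RT|² − |TS|²)/(2·|SR|·|RT|) ≈ 0.61466, so ∠R ≈ 0.909 rad.

∠R ≈ 0.91 rad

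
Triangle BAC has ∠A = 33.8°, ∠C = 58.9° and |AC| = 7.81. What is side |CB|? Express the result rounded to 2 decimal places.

4.35

The third angle is ∠B = 180° − ∠A − ∠C = 87.30°.
Law of sines: |CB| = |AC|·sin A/sin B ≈ 4.3495.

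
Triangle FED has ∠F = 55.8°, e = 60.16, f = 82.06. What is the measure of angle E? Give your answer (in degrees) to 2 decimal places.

∠E ≈ 37.33°

Law of sines: sin E = e·sin F/f ≈ 0.60635.
Since f ≥ e, only the acute value applies: ∠E ≈ 37.33°.
Then ∠D = 180° − ∠F − ∠E ≈ 86.87°.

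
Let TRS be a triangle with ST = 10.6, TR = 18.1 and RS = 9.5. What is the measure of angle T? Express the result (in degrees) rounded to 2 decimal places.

By the law of cosines, cos T = (ST² + TR² − RS²) / (2·ST·TR) ≈ 0.91139, so ∠T ≈ 24.30°.

24.30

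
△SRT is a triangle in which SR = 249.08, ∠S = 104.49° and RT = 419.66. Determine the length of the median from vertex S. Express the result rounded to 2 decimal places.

Law of sines: sin T = SR·sin S/RT ≈ 0.57465.
Since RT ≥ SR, only the acute value applies: ∠T ≈ 35.08°.
Then ∠R = 180° − ∠S − ∠T ≈ 40.43°.
Law of sines gives TS = RT·sin R/sin S ≈ 281.13.
Median from S: ½√(2·TS² + 2·SR² − RT²) ≈ 162.81.

m_S ≈ 162.81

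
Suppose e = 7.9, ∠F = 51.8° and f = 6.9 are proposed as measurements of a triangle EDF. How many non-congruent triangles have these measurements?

2

e·sin F = 7.9·sin(51.8°) ≈ 6.208.
Since e sin F < f < e (6.208 < 6.9 < 7.9), two triangles exist.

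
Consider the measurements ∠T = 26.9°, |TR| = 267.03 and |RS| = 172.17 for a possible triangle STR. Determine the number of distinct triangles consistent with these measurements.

2

|TR|·sin T = 267.03·sin(26.9°) ≈ 120.8.
Since |TR| sin T < |RS| < |TR| (120.8 < 172.17 < 267.03), two triangles exist.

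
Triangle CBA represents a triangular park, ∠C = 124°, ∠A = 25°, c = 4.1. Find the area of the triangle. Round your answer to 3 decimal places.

area ≈ 2.207

The third angle is ∠B = 180° − ∠A − ∠C = 31.00°.
Law of sines: b = c·sin B/sin C ≈ 2.5471.
Law of sines: a = c·sin A/sin C ≈ 2.0901.
Area = ½·c·b·sin A ≈ 2.2067.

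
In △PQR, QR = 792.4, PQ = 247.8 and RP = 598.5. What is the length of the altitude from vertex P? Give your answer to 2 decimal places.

133.25

Semiperimeter s = (792.4 + 598.5 + 247.8)/2 = 819.35.
Heron's formula: area = √(819.35·26.95·220.85·571.55) ≈ 52795.
The altitude from P has length 2·area/QR ≈ 133.25.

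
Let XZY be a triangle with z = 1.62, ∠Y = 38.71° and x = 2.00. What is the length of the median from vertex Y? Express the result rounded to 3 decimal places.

1.709

By the law of cosines, y² = x² + z² − 2·x·z·cos Y = 1.5679, so y ≈ 1.2522.
Median from Y: ½√(2·x² + 2·z² − y²) ≈ 1.7089.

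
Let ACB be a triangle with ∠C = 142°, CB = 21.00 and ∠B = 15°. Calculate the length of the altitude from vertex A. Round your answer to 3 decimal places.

The third angle is ∠A = 180° − ∠C − ∠B = 23.00°.
Law of sines: BA = CB·sin C/sin A ≈ 33.089.
Law of sines: AC = CB·sin B/sin A ≈ 13.91.
Area = ½·CB·BA·sin B ≈ 89.923.
The altitude from A has length 2·area/CB ≈ 8.5641.

h_A ≈ 8.564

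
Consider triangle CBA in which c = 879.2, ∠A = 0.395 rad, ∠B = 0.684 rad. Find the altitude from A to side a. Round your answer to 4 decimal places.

h_A ≈ 555.5650

The third angle is ∠C = π − ∠B − ∠A = 2.063 rad.
Law of sines: b = c·sin B/sin C ≈ 630.26.
Law of sines: a = c·sin A/sin C ≈ 383.81.
Area = ½·c·b·sin A ≈ 1.0662e+05.
The altitude from A has length 2·area/a ≈ 555.56.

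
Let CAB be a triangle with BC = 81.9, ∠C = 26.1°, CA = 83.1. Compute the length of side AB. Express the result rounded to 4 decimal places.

By the law of cosines, AB² = BC² + CA² − 2·BC·CA·cos C = 1389.5, so AB ≈ 37.276.

37.2755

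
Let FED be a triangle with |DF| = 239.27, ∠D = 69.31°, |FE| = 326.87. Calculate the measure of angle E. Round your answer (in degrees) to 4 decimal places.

Law of sines: sin E = |DF|·sin D/|FE| ≈ 0.68479.
Since |FE| ≥ |DF|, only the acute value applies: ∠E ≈ 43.22°.
Then ∠F = 180° − ∠D − ∠E ≈ 67.47°.

∠E ≈ 43.2194°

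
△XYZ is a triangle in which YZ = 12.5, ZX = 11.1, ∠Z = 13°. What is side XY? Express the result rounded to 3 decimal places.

By the law of cosines, XY² = YZ² + ZX² − 2·YZ·ZX·cos Z = 9.0723, so XY ≈ 3.012.

3.012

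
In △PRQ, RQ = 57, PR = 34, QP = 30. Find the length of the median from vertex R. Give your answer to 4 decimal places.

Median from R: ½√(2·PR² + 2·RQ² − QP²) ≈ 44.469.

44.4691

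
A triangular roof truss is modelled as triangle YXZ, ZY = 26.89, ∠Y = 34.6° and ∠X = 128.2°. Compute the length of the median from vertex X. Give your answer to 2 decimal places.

7.69

The third angle is ∠Z = 180° − ∠Y − ∠X = 17.20°.
Law of sines: XZ = ZY·sin Y/sin X ≈ 19.43.
Law of sines: YX = ZY·sin Z/sin X ≈ 10.118.
Median from X: ½√(2·YX² + 2·XZ² − ZY²) ≈ 7.6934.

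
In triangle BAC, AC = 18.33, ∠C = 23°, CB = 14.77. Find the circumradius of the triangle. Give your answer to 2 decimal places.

By the law of cosines, BA² = AC² + CB² − 2·AC·CB·cos C = 55.718, so BA ≈ 7.4644.
Area = ½·AC·CB·sin C ≈ 52.892.
Circumradius = BA/(2 sin C) ≈ 9.5519.

R ≈ 9.55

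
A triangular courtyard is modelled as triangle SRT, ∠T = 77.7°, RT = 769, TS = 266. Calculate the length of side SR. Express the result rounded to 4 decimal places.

758.2642

By the law of cosines, SR² = RT² + TS² − 2·RT·TS·cos T = 5.7496e+05, so SR ≈ 758.26.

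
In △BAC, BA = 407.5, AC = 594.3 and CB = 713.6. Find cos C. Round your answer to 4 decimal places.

cos C ≈ 0.8210

By the law of cosines, cos C = (AC² + CB² − BA²) / (2·AC·CB) ≈ 0.82100, so ∠C ≈ 34.81°.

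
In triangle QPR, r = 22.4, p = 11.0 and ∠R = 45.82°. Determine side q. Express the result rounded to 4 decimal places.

28.6310

Law of sines: sin P = p·sin R/r ≈ 0.35217.
Since r ≥ p, only the acute value applies: ∠P ≈ 20.62°.
Then ∠Q = 180° − ∠R − ∠P ≈ 113.56°.
Law of sines gives q = r·sin Q/sin R ≈ 28.631.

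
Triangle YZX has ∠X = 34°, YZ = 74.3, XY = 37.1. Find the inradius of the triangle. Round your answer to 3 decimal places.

9.921

Law of sines: sin Z = XY·sin X/YZ ≈ 0.27922.
Since YZ ≥ XY, only the acute value applies: ∠Z ≈ 16.21°.
Then ∠Y = 180° − ∠X − ∠Z ≈ 129.79°.
Law of sines gives ZX = YZ·sin Y/sin X ≈ 102.1.
Area = ½·YZ·XY·sin Y ≈ 1059.1.
Semiperimeter s = (102.1+37.1+74.3)/2 = 106.75.
Inradius = area/s = 1059.1/106.75 ≈ 9.9213.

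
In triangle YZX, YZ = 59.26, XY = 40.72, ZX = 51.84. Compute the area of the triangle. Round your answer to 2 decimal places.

Semiperimeter s = (51.84 + 40.72 + 59.26)/2 = 75.91.
Heron's formula: area = √(75.91·24.07·35.19·16.65) ≈ 1034.7.

1034.68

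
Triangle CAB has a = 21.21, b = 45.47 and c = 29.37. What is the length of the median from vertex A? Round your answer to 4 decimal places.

Median from A: ½√(2·b² + 2·c² − a²) ≈ 36.778.

m_A ≈ 36.7776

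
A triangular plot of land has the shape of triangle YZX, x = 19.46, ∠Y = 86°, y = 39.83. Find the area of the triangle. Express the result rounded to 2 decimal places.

area ≈ 350.75

Law of sines: sin X = x·sin Y/y ≈ 0.48739.
Since y ≥ x, only the acute value applies: ∠X ≈ 29.17°.
Then ∠Z = 180° − ∠Y − ∠X ≈ 64.83°.
Law of sines gives z = y·sin Z/sin Y ≈ 36.136.
Area = ½·y·x·sin Z ≈ 350.75.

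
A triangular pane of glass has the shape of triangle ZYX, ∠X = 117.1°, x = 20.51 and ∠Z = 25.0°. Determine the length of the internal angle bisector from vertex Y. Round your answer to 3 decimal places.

The third angle is ∠Y = 180° − ∠X − ∠Z = 37.90°.
Law of sines: z = x·sin Z/sin X ≈ 9.7369.
Law of sines: y = x·sin Y/sin X ≈ 14.153.
The bisector from Y has length 2·x·z·cos(∠Y/2)/(x+z) ≈ 12.489.

12.489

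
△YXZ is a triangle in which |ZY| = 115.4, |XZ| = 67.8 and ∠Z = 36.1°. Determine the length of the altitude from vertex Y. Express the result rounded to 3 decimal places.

h_Y ≈ 67.993

By the law of cosines, |YX|² = |XZ|² + |ZY|² − 2·|XZ|·|ZY|·cos Z = 5270.4, so |YX| ≈ 72.597.
Area = ½·|XZ|·|ZY|·sin Z ≈ 2305.
The altitude from Y has length 2·area/|XZ| ≈ 67.993.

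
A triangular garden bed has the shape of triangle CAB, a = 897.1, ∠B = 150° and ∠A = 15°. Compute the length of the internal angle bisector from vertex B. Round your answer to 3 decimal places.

t_B ≈ 232.187

The third angle is ∠C = 180° − ∠A − ∠B = 15.00°.
Law of sines: c = a·sin C/sin A ≈ 897.1.
Law of sines: b = a·sin B/sin A ≈ 1733.1.
The bisector from B has length 2·c·a·cos(∠B/2)/(c+a) ≈ 232.19.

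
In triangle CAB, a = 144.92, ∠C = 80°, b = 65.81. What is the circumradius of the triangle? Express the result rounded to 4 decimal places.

R ≈ 75.3412

By the law of cosines, c² = a² + b² − 2·a·b·cos C = 22021, so c ≈ 148.39.
Area = ½·a·b·sin C ≈ 4696.1.
Circumradius = c/(2 sin C) ≈ 75.341.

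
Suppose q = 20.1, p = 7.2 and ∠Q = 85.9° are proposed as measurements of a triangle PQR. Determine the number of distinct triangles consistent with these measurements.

p·sin Q = 7.2·sin(85.9°) ≈ 7.182.
Since q ≥ p, exactly one triangle exists.

1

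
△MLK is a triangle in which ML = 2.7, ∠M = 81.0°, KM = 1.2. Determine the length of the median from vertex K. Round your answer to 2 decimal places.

m_K ≈ 1.66

By the law of cosines, LK² = KM² + ML² − 2·KM·ML·cos M = 7.7163, so LK ≈ 2.7778.
Median from K: ½√(2·LK² + 2·KM² − ML²) ≈ 1.66.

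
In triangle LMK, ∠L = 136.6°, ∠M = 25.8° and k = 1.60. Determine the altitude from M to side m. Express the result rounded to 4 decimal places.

h_M ≈ 1.0993

The third angle is ∠K = 180° − ∠L − ∠M = 17.60°.
Law of sines: l = k·sin L/sin K ≈ 3.6357.
Law of sines: m = k·sin M/sin K ≈ 2.303.
Area = ½·k·l·sin M ≈ 1.2659.
The altitude from M has length 2·area/m ≈ 1.0993.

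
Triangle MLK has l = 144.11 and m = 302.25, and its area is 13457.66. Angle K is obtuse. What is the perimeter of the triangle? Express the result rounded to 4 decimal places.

From area = ½·m·l·sin K, we get sin K = 2·area/(m·l) ≈ 0.61793.
Taking the obtuse solution, ∠K ≈ 2.4755 rad.
Law of cosines then gives k ≈ 424.99.
Perimeter = 302.25 + 144.11 + 424.99 = 871.35.

perimeter ≈ 871.3483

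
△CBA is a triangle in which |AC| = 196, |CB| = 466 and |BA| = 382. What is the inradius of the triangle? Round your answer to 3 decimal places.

Semiperimeter s = (382 + 196 + 466)/2 = 522.
Heron's formula: area = √(522·140·326·56) ≈ 36526.
Inradius = area/s = 36526/522 ≈ 69.973.

69.973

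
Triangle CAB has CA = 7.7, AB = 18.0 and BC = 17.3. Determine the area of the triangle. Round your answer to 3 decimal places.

66.042

Semiperimeter s = (18 + 17.3 + 7.7)/2 = 21.5.
Heron's formula: area = √(21.5·3.5·4.2·13.8) ≈ 66.042.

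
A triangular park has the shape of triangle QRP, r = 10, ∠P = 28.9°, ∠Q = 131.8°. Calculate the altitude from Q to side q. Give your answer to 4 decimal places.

4.8328

The third angle is ∠R = 180° − ∠P − ∠Q = 19.30°.
Law of sines: q = r·sin Q/sin R ≈ 22.555.
Law of sines: p = r·sin P/sin R ≈ 14.622.
Area = ½·r·q·sin P ≈ 54.502.
The altitude from Q has length 2·area/q ≈ 4.8328.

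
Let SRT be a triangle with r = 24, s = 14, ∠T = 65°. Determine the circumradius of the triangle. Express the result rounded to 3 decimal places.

12.187

By the law of cosines, t² = s² + r² − 2·s·r·cos T = 488, so t ≈ 22.091.
Area = ½·s·r·sin T ≈ 152.26.
Circumradius = t/(2 sin T) ≈ 12.187.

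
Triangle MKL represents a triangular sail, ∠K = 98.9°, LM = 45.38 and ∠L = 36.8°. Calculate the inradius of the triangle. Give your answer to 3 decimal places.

The third angle is ∠M = 180° − ∠K − ∠L = 44.30°.
Law of sines: KL = LM·sin M/sin K ≈ 32.08.
Law of sines: MK = LM·sin L/sin K ≈ 27.515.
Area = ½·LM·KL·sin L ≈ 436.03.
Semiperimeter s = (32.08+45.38+27.515)/2 = 52.488.
Inradius = area/s = 436.03/52.488 ≈ 8.3073.

8.307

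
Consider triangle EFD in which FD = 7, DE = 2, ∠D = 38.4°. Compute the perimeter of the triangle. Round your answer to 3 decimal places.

perimeter ≈ 14.573

By the law of cosines, EF² = FD² + DE² − 2·FD·DE·cos D = 31.057, so EF ≈ 5.5728.
Semiperimeter s = (7+2+5.5728)/2 = 7.2864.
Perimeter = 7 + 2 + 5.5728 = 14.573.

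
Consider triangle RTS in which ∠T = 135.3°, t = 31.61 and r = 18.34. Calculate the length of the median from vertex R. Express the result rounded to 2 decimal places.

23.25

Law of sines: sin R = r·sin T/t ≈ 0.40811.
Since t ≥ r, only the acute value applies: ∠R ≈ 24.09°.
Then ∠S = 180° − ∠T − ∠R ≈ 20.61°.
Law of sines gives s = t·sin S/sin T ≈ 15.822.
Median from R: ½√(2·t² + 2·s² − r²) ≈ 23.252.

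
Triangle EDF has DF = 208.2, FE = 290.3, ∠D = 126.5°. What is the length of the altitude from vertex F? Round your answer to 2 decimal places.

h_F ≈ 167.36

Law of sines: sin E = DF·sin D/FE ≈ 0.57652.
Since FE ≥ DF, only the acute value applies: ∠E ≈ 35.21°.
Then ∠F = 180° − ∠D − ∠E ≈ 18.29°.
Law of sines gives ED = FE·sin F/sin D ≈ 113.36.
Area = ½·FE·DF·sin F ≈ 9485.9.
The altitude from F has length 2·area/ED ≈ 167.36.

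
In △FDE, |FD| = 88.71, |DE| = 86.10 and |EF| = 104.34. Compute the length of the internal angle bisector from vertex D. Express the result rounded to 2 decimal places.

t_D ≈ 70.12

By the law of cosines, cos D = (|FD|² + |DE|² − |EF|²) / (2·|FD|·|DE|) ≈ 0.28776, so ∠D ≈ 73.28°.
The bisector from D has length 2·|FD|·|DE|·cos(∠D/2)/(|FD|+|DE|) ≈ 70.12.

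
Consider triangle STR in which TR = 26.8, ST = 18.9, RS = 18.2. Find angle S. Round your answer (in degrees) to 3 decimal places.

By the law of cosines, cos S = (RS² + ST² − TR²) / (2·RS·ST) ≈ -0.04330, so ∠S ≈ 92.48°.

92.482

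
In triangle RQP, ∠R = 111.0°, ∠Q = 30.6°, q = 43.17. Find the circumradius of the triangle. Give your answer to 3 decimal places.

42.403

The third angle is ∠P = 180° − ∠R − ∠Q = 38.40°.
Law of sines: r = q·sin R/sin Q ≈ 79.174.
Law of sines: p = q·sin P/sin Q ≈ 52.677.
Circumradius = q/(2 sin Q) ≈ 42.403.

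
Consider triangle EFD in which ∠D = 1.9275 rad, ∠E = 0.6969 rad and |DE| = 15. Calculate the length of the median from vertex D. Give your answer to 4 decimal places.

The third angle is ∠F = π − ∠D − ∠E = 0.5172 rad.
Law of sines: |FD| = |DE|·sin E/sin F ≈ 19.472.
Law of sines: |EF| = |DE|·sin D/sin F ≈ 28.428.
Median from D: ½√(2·|FD|² + 2·|DE|² − |EF|²) ≈ 10.002.

10.0021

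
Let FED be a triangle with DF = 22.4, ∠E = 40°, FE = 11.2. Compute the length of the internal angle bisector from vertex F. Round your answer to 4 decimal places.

Law of sines: sin D = FE·sin E/DF ≈ 0.32139.
Since DF ≥ FE, only the acute value applies: ∠D ≈ 18.75°.
Then ∠F = 180° − ∠E − ∠D ≈ 121.25°.
Law of sines gives ED = DF·sin F/sin E ≈ 29.791.
The bisector from F has length 2·DF·FE·cos(∠F/2)/(DF+FE) ≈ 7.3248.

t_F ≈ 7.3248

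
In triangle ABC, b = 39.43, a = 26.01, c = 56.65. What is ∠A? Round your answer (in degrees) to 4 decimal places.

∠A ≈ 23.8026°

By the law of cosines, cos A = (b² + c² − a²) / (2·b·c) ≈ 0.91494, so ∠A ≈ 23.80°.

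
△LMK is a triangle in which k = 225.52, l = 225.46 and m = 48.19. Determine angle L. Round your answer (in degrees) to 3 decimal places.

∠L ≈ 83.795°

By the law of cosines, cos L = (m² + k² − l²) / (2·m·k) ≈ 0.10809, so ∠L ≈ 83.79°.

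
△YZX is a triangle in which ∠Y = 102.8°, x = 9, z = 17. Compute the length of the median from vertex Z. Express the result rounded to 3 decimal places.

13.680

By the law of cosines, y² = z² + x² − 2·z·x·cos Y = 437.79, so y ≈ 20.924.
Median from Z: ½√(2·x² + 2·y² − z²) ≈ 13.68.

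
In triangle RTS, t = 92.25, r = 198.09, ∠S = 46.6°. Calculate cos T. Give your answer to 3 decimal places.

By the law of cosines, s² = r² + t² − 2·r·t·cos S = 22638, so s ≈ 150.46.
Law of cosines again: cos T = (s² + r² − t²)/(2·s·r) ≈ 0.89529, so ∠T ≈ 26.45°.

0.895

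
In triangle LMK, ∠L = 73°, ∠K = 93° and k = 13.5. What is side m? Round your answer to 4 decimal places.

The third angle is ∠M = 180° − ∠K − ∠L = 14.00°.
Law of sines: m = k·sin M/sin K ≈ 3.2704.

3.2704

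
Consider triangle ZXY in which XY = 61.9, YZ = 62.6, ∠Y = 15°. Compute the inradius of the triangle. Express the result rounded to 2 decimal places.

r ≈ 7.12

By the law of cosines, ZX² = XY² + YZ² − 2·XY·YZ·cos Y = 264.56, so ZX ≈ 16.265.
Area = ½·XY·YZ·sin Y ≈ 501.45.
Semiperimeter s = (61.9+62.6+16.265)/2 = 70.383.
Inradius = area/s = 501.45/70.383 ≈ 7.1247.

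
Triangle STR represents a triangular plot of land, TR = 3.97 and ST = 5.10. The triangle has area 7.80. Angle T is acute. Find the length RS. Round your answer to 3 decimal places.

From area = ½·ST·TR·sin T, we get sin T = 2·area/(ST·TR) ≈ 0.77048.
Taking the acute solution, ∠T ≈ 0.880 rad.
Law of cosines then gives RS ≈ 3.9947.

3.995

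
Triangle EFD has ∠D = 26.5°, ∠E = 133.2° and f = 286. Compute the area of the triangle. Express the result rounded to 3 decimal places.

area ≈ 38343.294

The third angle is ∠F = 180° − ∠D − ∠E = 20.30°.
Law of sines: e = f·sin E/sin F ≈ 600.93.
Law of sines: d = f·sin D/sin F ≈ 367.83.
Area = ½·f·e·sin D ≈ 38343.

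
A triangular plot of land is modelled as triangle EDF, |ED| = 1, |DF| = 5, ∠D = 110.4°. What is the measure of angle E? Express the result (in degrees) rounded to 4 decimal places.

By the law of cosines, |FE|² = |ED|² + |DF|² − 2·|ED|·|DF|·cos D = 29.486, so |FE| ≈ 5.4301.
Law of cosines again: cos E = (|FE|² + |ED|² − |DF|²)/(2·|FE|·|ED|) ≈ 0.50512, so ∠E ≈ 59.66°.

59.6604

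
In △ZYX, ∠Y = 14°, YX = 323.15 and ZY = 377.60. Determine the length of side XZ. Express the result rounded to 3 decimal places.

101.064

By the law of cosines, XZ² = ZY² + YX² − 2·ZY·YX·cos Y = 10214, so XZ ≈ 101.06.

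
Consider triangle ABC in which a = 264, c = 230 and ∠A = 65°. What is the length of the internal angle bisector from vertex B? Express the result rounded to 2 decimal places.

Law of sines: sin C = c·sin A/a ≈ 0.78959.
Since a ≥ c, only the acute value applies: ∠C ≈ 52.15°.
Then ∠B = 180° − ∠A − ∠C ≈ 62.85°.
Law of sines gives b = a·sin B/sin A ≈ 259.2.
The bisector from B has length 2·c·a·cos(∠B/2)/(c+a) ≈ 209.77.

209.77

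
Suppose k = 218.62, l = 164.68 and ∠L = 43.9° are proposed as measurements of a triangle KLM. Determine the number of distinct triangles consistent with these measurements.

2

k·sin L = 218.62·sin(43.9°) ≈ 151.6.
Since k sin L < l < k (151.6 < 164.68 < 218.62), two triangles exist.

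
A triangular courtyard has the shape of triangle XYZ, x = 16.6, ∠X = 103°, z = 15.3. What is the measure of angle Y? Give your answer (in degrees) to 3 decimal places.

13.095

Law of sines: sin Z = z·sin X/x ≈ 0.89806.
Since x ≥ z, only the acute value applies: ∠Z ≈ 63.90°.
Then ∠Y = 180° − ∠X − ∠Z ≈ 13.10°.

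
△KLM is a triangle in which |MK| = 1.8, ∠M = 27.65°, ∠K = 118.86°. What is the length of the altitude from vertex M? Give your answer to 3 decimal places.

1.576

The third angle is ∠L = 180° − ∠M − ∠K = 33.49°.
Law of sines: |LM| = |MK|·sin K/sin L ≈ 2.857.
Law of sines: |KL| = |MK|·sin M/sin L ≈ 1.5138.
Area = ½·|MK|·|LM|·sin M ≈ 1.1932.
The altitude from M has length 2·area/|KL| ≈ 1.5764.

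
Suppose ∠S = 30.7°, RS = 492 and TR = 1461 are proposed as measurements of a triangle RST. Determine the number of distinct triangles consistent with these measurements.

1

RS·sin S = 492·sin(30.7°) ≈ 251.2.
Since TR ≥ RS, exactly one triangle exists.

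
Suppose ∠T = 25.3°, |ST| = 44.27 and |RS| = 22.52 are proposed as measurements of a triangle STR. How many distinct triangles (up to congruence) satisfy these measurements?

|ST|·sin T = 44.27·sin(25.3°) ≈ 18.92.
Since |ST| sin T < |RS| < |ST| (18.92 < 22.52 < 44.27), two triangles exist.

2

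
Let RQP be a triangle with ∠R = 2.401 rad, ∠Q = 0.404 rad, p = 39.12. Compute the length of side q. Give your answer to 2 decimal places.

The third angle is ∠P = π − ∠R − ∠Q = 0.337 rad.
Law of sines: q = p·sin Q/sin P ≈ 46.562.

46.56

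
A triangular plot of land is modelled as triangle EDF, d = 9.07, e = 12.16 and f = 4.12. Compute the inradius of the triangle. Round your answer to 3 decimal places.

Semiperimeter s = (12.16 + 9.07 + 4.12)/2 = 12.675.
Heron's formula: area = √(12.675·0.515·3.605·8.555) ≈ 14.189.
Inradius = area/s = 14.189/12.675 ≈ 1.1194.

r ≈ 1.119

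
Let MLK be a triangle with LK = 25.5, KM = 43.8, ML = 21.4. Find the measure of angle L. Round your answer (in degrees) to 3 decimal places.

By the law of cosines, cos L = (ML² + LK² − KM²) / (2·ML·LK) ≈ -0.74238, so ∠L ≈ 137.93°.

∠L ≈ 137.934°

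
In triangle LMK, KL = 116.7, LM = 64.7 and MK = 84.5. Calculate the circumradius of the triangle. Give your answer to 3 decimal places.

R ≈ 59.676

By the law of cosines, cos L = (KL² + LM² − MK²) / (2·KL·LM) ≈ 0.70623, so ∠L ≈ 45.07°.
Circumradius = MK/(2 sin L) ≈ 59.676.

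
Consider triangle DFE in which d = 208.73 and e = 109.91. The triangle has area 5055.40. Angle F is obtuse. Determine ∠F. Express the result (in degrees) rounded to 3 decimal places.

From area = ½·e·d·sin F, we get sin F = 2·area/(e·d) ≈ 0.44072.
Taking the obtuse solution, ∠F ≈ 153.85°.

153.850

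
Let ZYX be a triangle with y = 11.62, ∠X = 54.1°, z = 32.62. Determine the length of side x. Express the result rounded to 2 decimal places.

By the law of cosines, x² = z² + y² − 2·z·y·cos X = 754.57, so x ≈ 27.469.

27.47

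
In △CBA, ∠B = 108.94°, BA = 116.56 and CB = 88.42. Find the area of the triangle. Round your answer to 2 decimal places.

Area = ½·CB·BA·sin B ≈ 4874.1.

4874.12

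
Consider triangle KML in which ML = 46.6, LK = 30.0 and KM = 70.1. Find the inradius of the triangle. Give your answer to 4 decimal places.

r ≈ 7.1680

Semiperimeter s = (46.6 + 30 + 70.1)/2 = 73.35.
Heron's formula: area = √(73.35·26.75·43.35·3.25) ≈ 525.77.
Inradius = area/s = 525.77/73.35 ≈ 7.168.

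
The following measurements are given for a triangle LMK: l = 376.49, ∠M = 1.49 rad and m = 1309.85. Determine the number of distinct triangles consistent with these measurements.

l·sin M = 376.49·sin(1.49 rad) ≈ 375.3.
Since m ≥ l, exactly one triangle exists.

1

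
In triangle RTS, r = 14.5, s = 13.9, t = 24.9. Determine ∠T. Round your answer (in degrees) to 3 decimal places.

By the law of cosines, cos T = (s² + r² − t²) / (2·s·r) ≈ -0.53721, so ∠T ≈ 122.49°.

122.494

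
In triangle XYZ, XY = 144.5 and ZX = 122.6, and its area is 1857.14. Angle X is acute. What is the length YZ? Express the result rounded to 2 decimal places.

35.60

From area = ½·ZX·XY·sin X, we get sin X = 2·area/(ZX·XY) ≈ 0.20966.
Taking the acute solution, ∠X ≈ 12.10°.
Law of cosines then gives YZ ≈ 35.596.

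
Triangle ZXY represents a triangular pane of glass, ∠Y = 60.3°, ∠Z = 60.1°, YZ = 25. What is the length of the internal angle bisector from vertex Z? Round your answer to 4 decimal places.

The third angle is ∠X = 180° − ∠Y − ∠Z = 59.60°.
Law of sines: XY = YZ·sin Z/sin X ≈ 25.127.
Law of sines: ZX = YZ·sin Y/sin X ≈ 25.177.
The bisector from Z has length 2·YZ·ZX·cos(∠Z/2)/(YZ+ZX) ≈ 21.716.

21.7162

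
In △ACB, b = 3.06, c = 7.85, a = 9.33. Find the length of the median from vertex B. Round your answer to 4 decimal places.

Median from B: ½√(2·a² + 2·c² − b²) ≈ 8.485.

m_B ≈ 8.4850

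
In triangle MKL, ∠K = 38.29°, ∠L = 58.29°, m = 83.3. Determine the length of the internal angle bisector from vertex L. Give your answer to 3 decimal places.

The third angle is ∠M = 180° − ∠K − ∠L = 83.42°.
Law of sines: k = m·sin K/sin M ≈ 51.958.
Law of sines: l = m·sin L/sin M ≈ 71.335.
The bisector from L has length 2·m·k·cos(∠L/2)/(m+k) ≈ 55.895.

t_L ≈ 55.895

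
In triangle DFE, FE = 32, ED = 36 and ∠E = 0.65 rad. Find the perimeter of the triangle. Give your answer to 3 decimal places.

perimeter ≈ 90.041

By the law of cosines, DF² = FE² + ED² − 2·FE·ED·cos E = 485.82, so DF ≈ 22.041.
Semiperimeter s = (32+36+22.041)/2 = 45.021.
Perimeter = 32 + 36 + 22.041 = 90.041.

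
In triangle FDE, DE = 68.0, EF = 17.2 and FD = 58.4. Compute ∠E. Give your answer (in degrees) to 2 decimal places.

49.82

By the law of cosines, cos E = (DE² + EF² − FD²) / (2·DE·EF) ≈ 0.64521, so ∠E ≈ 49.82°.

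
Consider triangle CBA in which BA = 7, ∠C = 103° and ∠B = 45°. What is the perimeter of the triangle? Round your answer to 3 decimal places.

The third angle is ∠A = 180° − ∠C − ∠B = 32.00°.
Law of sines: AC = BA·sin B/sin C ≈ 5.0799.
Law of sines: CB = BA·sin A/sin C ≈ 3.807.
Semiperimeter s = (7+5.0799+3.807)/2 = 7.9435.
Perimeter = 7 + 5.0799 + 3.807 = 15.887.

15.887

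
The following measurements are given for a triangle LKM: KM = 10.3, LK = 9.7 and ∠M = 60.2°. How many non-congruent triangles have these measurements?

2

KM·sin M = 10.3·sin(60.2°) ≈ 8.938.
Since KM sin M < LK < KM (8.938 < 9.7 < 10.3), two triangles exist.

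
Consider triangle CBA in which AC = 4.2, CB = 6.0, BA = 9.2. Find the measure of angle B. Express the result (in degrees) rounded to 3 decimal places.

By the law of cosines, cos B = (CB² + BA² − AC²) / (2·CB·BA) ≈ 0.93297, so ∠B ≈ 21.10°.

21.097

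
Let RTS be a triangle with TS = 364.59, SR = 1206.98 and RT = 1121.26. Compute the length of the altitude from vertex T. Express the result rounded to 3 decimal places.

Semiperimeter s = (364.59 + 1207 + 1121.3)/2 = 1346.4.
Heron's formula: area = √(1346.4·981.83·139.43·225.15) ≈ 2.0372e+05.
The altitude from T has length 2·area/SR ≈ 337.57.

h_T ≈ 337.569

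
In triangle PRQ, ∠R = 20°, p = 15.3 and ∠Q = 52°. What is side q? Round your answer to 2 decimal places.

The third angle is ∠P = 180° − ∠R − ∠Q = 108.00°.
Law of sines: q = p·sin Q/sin P ≈ 12.677.

12.68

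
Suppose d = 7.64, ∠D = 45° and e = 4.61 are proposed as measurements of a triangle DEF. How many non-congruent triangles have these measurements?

1

e·sin D = 4.61·sin(45°) ≈ 3.26.
Since d ≥ e, exactly one triangle exists.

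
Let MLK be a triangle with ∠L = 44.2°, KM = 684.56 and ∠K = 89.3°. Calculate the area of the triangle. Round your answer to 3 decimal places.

The third angle is ∠M = 180° − ∠L − ∠K = 46.50°.
Law of sines: LK = KM·sin M/sin L ≈ 712.26.
Law of sines: ML = KM·sin K/sin L ≈ 981.85.
Area = ½·KM·LK·sin K ≈ 2.4377e+05.

area ≈ 243773.895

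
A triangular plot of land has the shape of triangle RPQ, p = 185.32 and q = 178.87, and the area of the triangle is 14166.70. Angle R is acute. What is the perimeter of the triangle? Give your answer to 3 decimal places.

From area = ½·p·q·sin R, we get sin R = 2·area/(p·q) ≈ 0.85475.
Taking the acute solution, ∠R ≈ 58.73°.
Law of cosines then gives r ≈ 178.68.
Perimeter = 178.68 + 185.32 + 178.87 = 542.87.

perimeter ≈ 542.873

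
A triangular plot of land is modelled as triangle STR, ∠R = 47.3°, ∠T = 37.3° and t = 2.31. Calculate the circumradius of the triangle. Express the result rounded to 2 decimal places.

1.91

The third angle is ∠S = 180° − ∠T − ∠R = 95.40°.
Law of sines: s = t·sin S/sin T ≈ 3.795.
Law of sines: r = t·sin R/sin T ≈ 2.8015.
Circumradius = t/(2 sin T) ≈ 1.906.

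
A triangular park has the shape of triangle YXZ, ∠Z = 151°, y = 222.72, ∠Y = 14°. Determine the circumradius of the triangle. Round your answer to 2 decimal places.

The third angle is ∠X = 180° − ∠Z − ∠Y = 15.00°.
Law of sines: x = y·sin X/sin Y ≈ 238.28.
Law of sines: z = y·sin Z/sin Y ≈ 446.33.
Circumradius = y/(2 sin Y) ≈ 460.31.

R ≈ 460.31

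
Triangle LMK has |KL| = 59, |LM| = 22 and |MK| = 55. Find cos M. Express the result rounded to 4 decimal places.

0.0116

By the law of cosines, cos M = (|LM|² + |MK|² − |KL|²) / (2·|LM|·|MK|) ≈ 0.01157, so ∠M ≈ 89.34°.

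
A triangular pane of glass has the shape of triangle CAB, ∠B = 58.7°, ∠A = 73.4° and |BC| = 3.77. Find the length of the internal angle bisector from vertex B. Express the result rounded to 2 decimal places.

The third angle is ∠C = 180° − ∠A − ∠B = 47.90°.
Law of sines: |AB| = |BC|·sin C/sin A ≈ 2.9189.
Law of sines: |CA| = |BC|·sin B/sin A ≈ 3.3614.
The bisector from B has length 2·|AB|·|BC|·cos(∠B/2)/(|AB|+|BC|) ≈ 2.868.

2.87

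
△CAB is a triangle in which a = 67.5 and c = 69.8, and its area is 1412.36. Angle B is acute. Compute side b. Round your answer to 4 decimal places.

From area = ½·c·a·sin B, we get sin B = 2·area/(c·a) ≈ 0.59954.
Taking the acute solution, ∠B ≈ 0.643 rad.
Law of cosines then gives b ≈ 43.435.

43.4353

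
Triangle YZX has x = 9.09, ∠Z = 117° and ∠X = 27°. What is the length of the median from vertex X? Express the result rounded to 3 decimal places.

The third angle is ∠Y = 180° − ∠Z − ∠X = 36.00°.
Law of sines: y = x·sin Y/sin X ≈ 11.769.
Law of sines: z = x·sin Z/sin X ≈ 17.84.
Median from X: ½√(2·y² + 2·z² − x²) ≈ 14.413.

m_X ≈ 14.413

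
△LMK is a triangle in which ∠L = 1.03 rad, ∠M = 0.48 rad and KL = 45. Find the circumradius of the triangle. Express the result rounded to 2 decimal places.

48.72

The third angle is ∠K = π − ∠L − ∠M = 1.632 rad.
Law of sines: MK = KL·sin L/sin M ≈ 83.543.
Law of sines: LM = KL·sin K/sin M ≈ 97.269.
Circumradius = KL/(2 sin M) ≈ 48.725.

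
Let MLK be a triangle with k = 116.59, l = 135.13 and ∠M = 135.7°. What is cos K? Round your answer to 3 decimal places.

By the law of cosines, m² = l² + k² − 2·l·k·cos M = 54405, so m ≈ 233.25.
Law of cosines again: cos K = (m² + l² − k²)/(2·m·l) ≈ 0.93708, so ∠K ≈ 20.43°.

cos K ≈ 0.937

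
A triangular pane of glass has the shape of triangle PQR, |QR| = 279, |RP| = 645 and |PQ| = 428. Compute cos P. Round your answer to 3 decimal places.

By the law of cosines, cos P = (|RP|² + |PQ|² − |QR|²) / (2·|RP|·|PQ|) ≈ 0.94430, so ∠P ≈ 19.21°.

cos P ≈ 0.944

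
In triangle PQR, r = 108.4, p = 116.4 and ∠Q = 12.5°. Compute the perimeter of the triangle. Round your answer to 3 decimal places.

By the law of cosines, q² = r² + p² − 2·r·p·cos Q = 662.18, so q ≈ 25.733.
Semiperimeter s = (116.4+25.733+108.4)/2 = 125.27.
Perimeter = 116.4 + 25.733 + 108.4 = 250.53.

perimeter ≈ 250.533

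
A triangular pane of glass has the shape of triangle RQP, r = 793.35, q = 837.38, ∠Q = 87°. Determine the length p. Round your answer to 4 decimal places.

312.6757

Law of sines: sin R = r·sin Q/q ≈ 0.94612.
Since q ≥ r, only the acute value applies: ∠R ≈ 71.11°.
Then ∠P = 180° − ∠Q − ∠R ≈ 21.89°.
Law of sines gives p = q·sin P/sin Q ≈ 312.68.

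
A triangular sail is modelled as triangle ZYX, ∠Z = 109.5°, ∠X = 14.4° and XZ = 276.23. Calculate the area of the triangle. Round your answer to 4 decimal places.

The third angle is ∠Y = 180° − ∠X − ∠Z = 56.10°.
Law of sines: YX = XZ·sin Z/sin Y ≈ 313.71.
Law of sines: ZY = XZ·sin X/sin Y ≈ 82.765.
Area = ½·XZ·YX·sin X ≈ 10775.

area ≈ 10775.3615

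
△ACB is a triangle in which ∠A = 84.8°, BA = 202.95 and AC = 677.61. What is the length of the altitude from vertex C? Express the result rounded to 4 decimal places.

By the law of cosines, CB² = BA² + AC² − 2·BA·AC·cos A = 4.7542e+05, so CB ≈ 689.5.
Area = ½·BA·AC·sin A ≈ 68477.
The altitude from C has length 2·area/BA ≈ 674.82.

h_C ≈ 674.8212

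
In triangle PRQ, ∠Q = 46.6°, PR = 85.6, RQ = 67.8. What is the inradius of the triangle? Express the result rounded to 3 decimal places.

21.273

Law of sines: sin P = RQ·sin Q/PR ≈ 0.57549.
Since PR ≥ RQ, only the acute value applies: ∠P ≈ 35.13°.
Then ∠R = 180° − ∠Q − ∠P ≈ 98.27°.
Law of sines gives QP = PR·sin R/sin Q ≈ 116.59.
Area = ½·PR·RQ·sin R ≈ 2871.7.
Semiperimeter s = (67.8+116.59+85.6)/2 = 134.99.
Inradius = area/s = 2871.7/134.99 ≈ 21.273.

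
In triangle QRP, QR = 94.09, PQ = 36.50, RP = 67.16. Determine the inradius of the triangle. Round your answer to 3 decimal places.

Semiperimeter s = (67.16 + 36.5 + 94.09)/2 = 98.875.
Heron's formula: area = √(98.875·31.715·62.375·4.785) ≈ 967.44.
Inradius = area/s = 967.44/98.875 ≈ 9.7844.

9.784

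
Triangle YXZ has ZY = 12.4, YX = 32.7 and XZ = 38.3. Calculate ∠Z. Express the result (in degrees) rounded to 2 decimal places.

∠Z ≈ 54.52°

By the law of cosines, cos Z = (XZ² + ZY² − YX²) / (2·XZ·ZY) ≈ 0.58048, so ∠Z ≈ 54.52°.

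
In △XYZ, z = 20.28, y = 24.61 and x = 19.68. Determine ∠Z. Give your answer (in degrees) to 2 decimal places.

By the law of cosines, cos Z = (x² + y² − z²) / (2·x·y) ≈ 0.60050, so ∠Z ≈ 53.09°.

∠Z ≈ 53.09°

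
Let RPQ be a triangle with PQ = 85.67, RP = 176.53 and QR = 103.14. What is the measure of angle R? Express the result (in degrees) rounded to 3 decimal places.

∠R ≈ 18.851°

By the law of cosines, cos R = (QR² + RP² − PQ²) / (2·QR·RP) ≈ 0.94636, so ∠R ≈ 18.85°.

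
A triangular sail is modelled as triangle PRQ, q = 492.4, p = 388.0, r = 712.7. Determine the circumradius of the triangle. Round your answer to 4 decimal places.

373.6560

By the law of cosines, cos P = (r² + q² − p²) / (2·r·q) ≈ 0.85466, so ∠P ≈ 31.28°.
Circumradius = p/(2 sin P) ≈ 373.66.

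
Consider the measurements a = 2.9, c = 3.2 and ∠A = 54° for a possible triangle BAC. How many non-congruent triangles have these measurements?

2

c·sin A = 3.2·sin(54°) ≈ 2.589.
Since c sin A < a < c (2.589 < 2.9 < 3.2), two triangles exist.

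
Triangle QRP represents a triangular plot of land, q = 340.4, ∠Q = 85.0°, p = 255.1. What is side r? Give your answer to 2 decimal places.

Law of sines: sin P = p·sin Q/q ≈ 0.74656.
Since q ≥ p, only the acute value applies: ∠P ≈ 48.29°.
Then ∠R = 180° − ∠Q − ∠P ≈ 46.71°.
Law of sines gives r = q·sin R/sin Q ≈ 248.71.

248.71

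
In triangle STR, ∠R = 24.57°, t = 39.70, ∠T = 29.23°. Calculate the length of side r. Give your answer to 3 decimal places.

The third angle is ∠S = 180° − ∠T − ∠R = 126.20°.
Law of sines: r = t·sin R/sin T ≈ 33.805.

33.805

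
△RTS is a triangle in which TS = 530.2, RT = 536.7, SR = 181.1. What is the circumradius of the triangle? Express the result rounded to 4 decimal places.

270.8171

By the law of cosines, cos R = (SR² + RT² − TS²) / (2·SR·RT) ≈ 0.20439, so ∠R ≈ 78.21°.
Circumradius = TS/(2 sin R) ≈ 270.82.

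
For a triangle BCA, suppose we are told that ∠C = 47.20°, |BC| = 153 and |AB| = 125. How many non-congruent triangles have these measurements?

2

|BC|·sin C = 153·sin(47.20°) ≈ 112.3.
Since |BC| sin C < |AB| < |BC| (112.3 < 125 < 153), two triangles exist.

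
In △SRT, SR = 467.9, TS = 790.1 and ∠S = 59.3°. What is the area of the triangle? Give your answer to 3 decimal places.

158938.443

Area = ½·TS·SR·sin S ≈ 1.5894e+05.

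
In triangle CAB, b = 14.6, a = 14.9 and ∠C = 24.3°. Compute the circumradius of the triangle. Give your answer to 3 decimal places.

R ≈ 7.552

By the law of cosines, c² = a² + b² − 2·a·b·cos C = 38.637, so c ≈ 6.2158.
Area = ½·a·b·sin C ≈ 44.76.
Circumradius = c/(2 sin C) ≈ 7.5524.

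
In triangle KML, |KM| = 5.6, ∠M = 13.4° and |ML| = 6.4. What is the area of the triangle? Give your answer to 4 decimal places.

area ≈ 4.1529

Area = ½·|KM|·|ML|·sin M ≈ 4.1529.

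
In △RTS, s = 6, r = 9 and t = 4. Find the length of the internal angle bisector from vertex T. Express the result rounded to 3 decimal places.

By the law of cosines, cos T = (s² + r² − t²) / (2·s·r) ≈ 0.93519, so ∠T ≈ 20.74°.
The bisector from T has length 2·s·r·cos(∠T/2)/(s+r) ≈ 7.0824.

7.082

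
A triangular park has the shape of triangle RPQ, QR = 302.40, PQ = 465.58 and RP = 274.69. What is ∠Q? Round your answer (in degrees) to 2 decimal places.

By the law of cosines, cos Q = (PQ² + QR² − RP²) / (2·PQ·QR) ≈ 0.82660, so ∠Q ≈ 34.25°.

34.25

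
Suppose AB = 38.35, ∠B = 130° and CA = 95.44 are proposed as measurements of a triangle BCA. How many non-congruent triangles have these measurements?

AB·sin B = 38.35·sin(130°) ≈ 29.38.
Since ∠B is not acute, a triangle exists only if CA > AB; here CA > AB, so there is exactly one triangle.

1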